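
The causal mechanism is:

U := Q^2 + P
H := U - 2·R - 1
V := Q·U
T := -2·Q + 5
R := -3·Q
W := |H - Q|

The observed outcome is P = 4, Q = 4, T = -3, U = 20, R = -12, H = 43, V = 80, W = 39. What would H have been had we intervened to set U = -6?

17

Under do(U=-6), the mechanism U := Q^2 + P is discarded; U is fixed at -6.
R = -3·Q  [with Q=4]  = -12
H = U - 2·R - 1  [with U=-6, R=-12]  = 17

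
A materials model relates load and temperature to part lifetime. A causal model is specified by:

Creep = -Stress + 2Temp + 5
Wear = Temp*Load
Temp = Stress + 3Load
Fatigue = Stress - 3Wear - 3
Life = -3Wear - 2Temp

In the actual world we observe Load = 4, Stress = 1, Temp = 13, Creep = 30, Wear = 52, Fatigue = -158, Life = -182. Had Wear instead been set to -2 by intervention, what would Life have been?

-20

Under do(Wear=-2), the mechanism Wear = Temp*Load is discarded; Wear is fixed at -2.
Temp = Stress + 3Load  [with Stress=1, Load=4]  = 13
Life = -3Wear - 2Temp  [with Wear=-2, Temp=13]  = -20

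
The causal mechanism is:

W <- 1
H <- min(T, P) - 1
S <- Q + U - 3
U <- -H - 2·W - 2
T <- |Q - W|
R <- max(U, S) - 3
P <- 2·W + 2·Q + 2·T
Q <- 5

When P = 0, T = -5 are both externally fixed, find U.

2

The joint intervention fixes P = 0, T = -5, removing each variable's own equation.
H = min(T, P) - 1  [with T=-5, P=0]  = -6
U = -H - 2·W - 2  [with H=-6, W=1]  = 2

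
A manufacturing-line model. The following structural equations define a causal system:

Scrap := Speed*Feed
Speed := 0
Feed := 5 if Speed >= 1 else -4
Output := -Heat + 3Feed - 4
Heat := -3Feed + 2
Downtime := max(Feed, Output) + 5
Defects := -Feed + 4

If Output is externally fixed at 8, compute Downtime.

Intervening sets Output = 8 and removes its equation (Output := -Heat + 3Feed - 4).
Feed = 5 if Speed >= 1 else -4  [with Speed=0]  = -4
Downtime = max(Feed, Output) + 5  [with Feed=-4, Output=8]  = 13

13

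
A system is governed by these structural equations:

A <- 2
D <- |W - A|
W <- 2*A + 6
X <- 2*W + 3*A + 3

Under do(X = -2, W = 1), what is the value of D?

1

Setting X = -2, W = 1 by intervention discards those variables' equations.
D = |W - A|  [with W=1, A=2]  = 1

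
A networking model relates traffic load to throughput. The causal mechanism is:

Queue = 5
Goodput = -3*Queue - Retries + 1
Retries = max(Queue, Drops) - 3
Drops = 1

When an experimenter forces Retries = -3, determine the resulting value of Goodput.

-11

The intervention breaks the incoming arrows to Retries: Retries = max(Queue, Drops) - 3 no longer applies, and Retries = -3.
Goodput = -3*Queue - Retries + 1  [with Queue=5, Retries=-3]  = -11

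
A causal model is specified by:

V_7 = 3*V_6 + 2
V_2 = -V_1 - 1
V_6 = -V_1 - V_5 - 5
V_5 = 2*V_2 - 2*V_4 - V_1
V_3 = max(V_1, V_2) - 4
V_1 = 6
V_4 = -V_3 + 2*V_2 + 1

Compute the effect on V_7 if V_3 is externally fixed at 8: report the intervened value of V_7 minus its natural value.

The intervention breaks the incoming arrows to V_3: V_3 = max(V_1, V_2) - 4 no longer applies, and V_3 = 8.
V_2 = -V_1 - 1  [with V_1=6]  = -7
V_4 = -V_3 + 2*V_2 + 1  [with V_3=8, V_2=-7]  = -21
V_5 = 2*V_2 - 2*V_4 - V_1  [with V_2=-7, V_4=-21, V_1=6]  = 22
V_6 = -V_1 - V_5 - 5  [with V_1=6, V_5=22]  = -33
V_7 = 3*V_6 + 2  [with V_6=-33]  = -97
Without intervention: V_2 = -V_1 - 1  [with V_1=6]  = -7; V_3 = max(V_1, V_2) - 4  [with V_1=6, V_2=-7]  = 2; V_4 = -V_3 + 2*V_2 + 1  [with V_3=2, V_2=-7]  = -15; V_5 = 2*V_2 - 2*V_4 - V_1  [with V_2=-7, V_4=-15, V_1=6]  = 10; V_6 = -V_1 - V_5 - 5  [with V_1=6, V_5=10]  = -21; V_7 = 3*V_6 + 2  [with V_6=-21]  = -61.
Change = -97 − (-61) = -36.

-36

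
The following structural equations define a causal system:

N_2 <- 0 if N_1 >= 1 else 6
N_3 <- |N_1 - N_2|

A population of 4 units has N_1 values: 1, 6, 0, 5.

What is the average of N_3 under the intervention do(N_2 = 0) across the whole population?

Under do(N_2=0), N_2's equation is replaced by N_2=0 for every unit. Per-unit N_3: 1, 6, 0, 5. Mean = 3.

3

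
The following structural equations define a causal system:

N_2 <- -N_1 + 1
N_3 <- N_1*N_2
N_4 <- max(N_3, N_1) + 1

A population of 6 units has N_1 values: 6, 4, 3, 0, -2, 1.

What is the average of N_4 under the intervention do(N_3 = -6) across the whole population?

3

Every unit gets N_3=-6 under the intervention. N_4 values become 7, 5, 4, 1, -1, 2; E[N_4|do(N_3=-6)] = 3.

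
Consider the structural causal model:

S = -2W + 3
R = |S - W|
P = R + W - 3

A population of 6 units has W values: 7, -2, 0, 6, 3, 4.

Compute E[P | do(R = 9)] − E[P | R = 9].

2

do(R=9) breaks R's dependence on W. With R=9 fixed, P across the units is 13, 4, 6, 12, 9, 10, mean 9.
Conditioning on R=9 selects the 2 unit(s) with W ∈ {-2, 4}. Their P values: 4, 10. Mean = 7.
Difference = 9 − 7 = 2.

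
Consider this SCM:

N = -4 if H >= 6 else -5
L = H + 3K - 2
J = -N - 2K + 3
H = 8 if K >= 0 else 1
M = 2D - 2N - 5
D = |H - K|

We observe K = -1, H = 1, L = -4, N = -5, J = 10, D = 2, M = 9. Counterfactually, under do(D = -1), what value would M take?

3

Intervening sets D = -1 and removes its equation (D = |H - K|).
H = 8 if K >= 0 else 1  [with K=-1]  = 1
N = -4 if H >= 6 else -5  [with H=1]  = -5
M = 2D - 2N - 5  [with D=-1, N=-5]  = 3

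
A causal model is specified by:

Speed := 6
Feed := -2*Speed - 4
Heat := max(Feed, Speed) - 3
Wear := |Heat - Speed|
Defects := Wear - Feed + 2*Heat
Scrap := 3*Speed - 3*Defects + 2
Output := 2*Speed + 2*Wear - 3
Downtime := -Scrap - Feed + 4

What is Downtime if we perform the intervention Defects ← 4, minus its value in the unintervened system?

do(Defects=4) replaces the equation Defects := Wear - Feed + 2*Heat with the constant Defects = 4.
Feed = -2*Speed - 4  [with Speed=6]  = -16
Scrap = 3*Speed - 3*Defects + 2  [with Speed=6, Defects=4]  = 8
Downtime = -Scrap - Feed + 4  [with Scrap=8, Feed=-16]  = 12
Without intervention: Feed = -2*Speed - 4  [with Speed=6]  = -16; Heat = max(Feed, Speed) - 3  [with Feed=-16, Speed=6]  = 3; Wear = |Heat - Speed|  [with Heat=3, Speed=6]  = 3; Defects = Wear - Feed + 2*Heat  [with Wear=3, Feed=-16, Heat=3]  = 25; Scrap = 3*Speed - 3*Defects + 2  [with Speed=6, Defects=25]  = -55; Downtime = -Scrap - Feed + 4  [with Scrap=-55, Feed=-16]  = 75.
Change = 12 − 75 = -63.

-63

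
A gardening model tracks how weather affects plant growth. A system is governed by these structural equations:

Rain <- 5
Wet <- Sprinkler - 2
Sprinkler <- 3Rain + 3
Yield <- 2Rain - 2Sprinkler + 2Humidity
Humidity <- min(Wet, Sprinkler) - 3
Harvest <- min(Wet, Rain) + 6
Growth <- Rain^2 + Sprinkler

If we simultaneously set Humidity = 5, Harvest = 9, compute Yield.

-16

Under do(Humidity = 5, Harvest = 9), each intervened variable's structural equation is replaced by its fixed value.
Sprinkler = 3Rain + 3  [with Rain=5]  = 18
Yield = 2Rain - 2Sprinkler + 2Humidity  [with Rain=5, Sprinkler=18, Humidity=5]  = -16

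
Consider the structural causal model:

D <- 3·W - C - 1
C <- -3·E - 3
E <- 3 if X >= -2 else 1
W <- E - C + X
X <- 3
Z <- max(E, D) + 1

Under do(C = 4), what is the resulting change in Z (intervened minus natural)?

The intervention breaks the incoming arrows to C: C <- -3·E - 3 no longer applies, and C = 4.
E = 3 if X >= -2 else 1  [with X=3]  = 3
W = E - C + X  [with E=3, C=4, X=3]  = 2
D = 3·W - C - 1  [with W=2, C=4]  = 1
Z = max(E, D) + 1  [with E=3, D=1]  = 4
Without intervention: E = 3 if X >= -2 else 1  [with X=3]  = 3; C = -3·E - 3  [with E=3]  = -12; W = E - C + X  [with E=3, C=-12, X=3]  = 18; D = 3·W - C - 1  [with W=18, C=-12]  = 65; Z = max(E, D) + 1  [with E=3, D=65]  = 66.
Change = 4 − 66 = -62.

-62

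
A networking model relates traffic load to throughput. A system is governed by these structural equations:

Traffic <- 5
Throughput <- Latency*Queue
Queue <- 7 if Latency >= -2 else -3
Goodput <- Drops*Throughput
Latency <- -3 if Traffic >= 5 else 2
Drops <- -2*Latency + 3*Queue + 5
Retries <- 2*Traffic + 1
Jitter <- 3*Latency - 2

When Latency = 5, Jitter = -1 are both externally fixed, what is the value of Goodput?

Setting Latency = 5, Jitter = -1 by intervention discards those variables' equations.
Queue = 7 if Latency >= -2 else -3  [with Latency=5]  = 7
Drops = -2*Latency + 3*Queue + 5  [with Latency=5, Queue=7]  = 16
Throughput = Latency*Queue  [with Latency=5, Queue=7]  = 35
Goodput = Drops*Throughput  [with Drops=16, Throughput=35]  = 560

560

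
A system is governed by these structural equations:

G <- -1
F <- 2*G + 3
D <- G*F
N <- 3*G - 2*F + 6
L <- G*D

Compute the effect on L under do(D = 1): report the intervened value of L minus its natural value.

do(D=1) replaces the equation D <- G*F with the constant D = 1.
L = G*D  [with G=-1, D=1]  = -1
Without intervention: F = 2*G + 3  [with G=-1]  = 1; D = G*F  [with G=-1, F=1]  = -1; L = G*D  [with G=-1, D=-1]  = 1.
Change = -1 − 1 = -2.

-2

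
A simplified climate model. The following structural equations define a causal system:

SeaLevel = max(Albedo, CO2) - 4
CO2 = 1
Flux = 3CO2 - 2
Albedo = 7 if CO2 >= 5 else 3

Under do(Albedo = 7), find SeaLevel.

3

The intervention breaks the incoming arrows to Albedo: Albedo = 7 if CO2 >= 5 else 3 no longer applies, and Albedo = 7.
SeaLevel = max(Albedo, CO2) - 4  [with Albedo=7, CO2=1]  = 3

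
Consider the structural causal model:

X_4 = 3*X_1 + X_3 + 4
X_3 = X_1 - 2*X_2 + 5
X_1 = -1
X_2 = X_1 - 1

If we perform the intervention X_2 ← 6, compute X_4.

Under do(X_2=6), the mechanism X_2 = X_1 - 1 is discarded; X_2 is fixed at 6.
X_3 = X_1 - 2*X_2 + 5  [with X_1=-1, X_2=6]  = -8
X_4 = 3*X_1 + X_3 + 4  [with X_1=-1, X_3=-8]  = -7

-7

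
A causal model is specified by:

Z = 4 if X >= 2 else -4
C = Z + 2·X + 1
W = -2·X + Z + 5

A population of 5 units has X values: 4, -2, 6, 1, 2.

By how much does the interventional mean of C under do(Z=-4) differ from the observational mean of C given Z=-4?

5.4

Under do(Z=-4), Z's equation is replaced by Z=-4 for every unit. Per-unit C: 5, -7, 9, -1, 1. Mean = 1.4.
Conditioning on Z=-4 selects the 2 unit(s) with X ∈ {-2, 1}. Their C values: -7, -1. Mean = -4.
Difference = 1.4 − (-4) = 5.4.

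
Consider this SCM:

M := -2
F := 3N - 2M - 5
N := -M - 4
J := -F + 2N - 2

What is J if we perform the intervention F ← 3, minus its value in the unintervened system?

-10

The intervention breaks the incoming arrows to F: F := 3N - 2M - 5 no longer applies, and F = 3.
N = -M - 4  [with M=-2]  = -2
J = -F + 2N - 2  [with F=3, N=-2]  = -9
Without intervention: N = -M - 4  [with M=-2]  = -2; F = 3N - 2M - 5  [with N=-2, M=-2]  = -7; J = -F + 2N - 2  [with F=-7, N=-2]  = 1.
Change = -9 − 1 = -10.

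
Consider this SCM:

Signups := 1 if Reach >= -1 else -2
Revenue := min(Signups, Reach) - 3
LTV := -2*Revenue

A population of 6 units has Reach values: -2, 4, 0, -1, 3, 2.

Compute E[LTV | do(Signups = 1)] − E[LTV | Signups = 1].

0.8

Every unit gets Signups=1 under the intervention. LTV values become 10, 4, 6, 8, 4, 4; E[LTV|do(Signups=1)] = 6.
Observing Signups=1 restricts to units where Signups's equation naturally yields 1: Reach ∈ {4, 0, -1, 3, 2}. In that subpopulation LTV = 4, 6, 8, 4, 4, mean 5.2.
Difference = 6 − 5.2 = 0.8.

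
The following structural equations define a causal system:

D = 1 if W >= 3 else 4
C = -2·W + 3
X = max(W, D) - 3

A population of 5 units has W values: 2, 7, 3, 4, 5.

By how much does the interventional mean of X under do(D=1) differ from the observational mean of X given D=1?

Every unit gets D=1 under the intervention. X values become -1, 4, 0, 1, 2; E[X|do(D=1)] = 1.2.
Observing D=1 restricts to units where D's equation naturally yields 1: W ∈ {7, 3, 4, 5}. In that subpopulation X = 4, 0, 1, 2, mean 1.75.
Difference = 1.2 − 1.75 = -0.55.

-0.55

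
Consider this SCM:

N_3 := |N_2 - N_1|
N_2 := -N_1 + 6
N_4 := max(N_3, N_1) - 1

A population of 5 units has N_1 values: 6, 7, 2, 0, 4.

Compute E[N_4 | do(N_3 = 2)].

do(N_3=2) breaks N_3's dependence on N_1. With N_3=2 fixed, N_4 across the units is 5, 6, 1, 1, 3, mean 3.2.

3.2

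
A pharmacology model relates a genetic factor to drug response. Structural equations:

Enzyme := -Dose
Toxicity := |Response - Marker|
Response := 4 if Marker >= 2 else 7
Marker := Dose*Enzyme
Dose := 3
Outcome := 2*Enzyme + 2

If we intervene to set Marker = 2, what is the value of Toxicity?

do(Marker=2) replaces the equation Marker := Dose*Enzyme with the constant Marker = 2.
Response = 4 if Marker >= 2 else 7  [with Marker=2]  = 4
Toxicity = |Response - Marker|  [with Response=4, Marker=2]  = 2

2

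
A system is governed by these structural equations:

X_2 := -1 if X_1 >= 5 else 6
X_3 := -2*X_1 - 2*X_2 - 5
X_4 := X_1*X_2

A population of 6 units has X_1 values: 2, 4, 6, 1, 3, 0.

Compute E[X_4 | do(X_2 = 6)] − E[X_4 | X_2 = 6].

Under do(X_2=6), X_2's equation is replaced by X_2=6 for every unit. Per-unit X_4: 12, 24, 36, 6, 18, 0. Mean = 16.
Observing X_2=6 restricts to units where X_2's equation naturally yields 6: X_1 ∈ {2, 4, 1, 3, 0}. In that subpopulation X_4 = 12, 24, 6, 18, 0, mean 12.
Difference = 16 − 12 = 4.

4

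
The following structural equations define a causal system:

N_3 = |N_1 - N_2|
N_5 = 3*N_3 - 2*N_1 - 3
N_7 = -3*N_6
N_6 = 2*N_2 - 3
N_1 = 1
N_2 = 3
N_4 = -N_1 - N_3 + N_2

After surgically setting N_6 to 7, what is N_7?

-21

Intervening sets N_6 = 7 and removes its equation (N_6 = 2*N_2 - 3).
N_7 = -3*N_6  [with N_6=7]  = -21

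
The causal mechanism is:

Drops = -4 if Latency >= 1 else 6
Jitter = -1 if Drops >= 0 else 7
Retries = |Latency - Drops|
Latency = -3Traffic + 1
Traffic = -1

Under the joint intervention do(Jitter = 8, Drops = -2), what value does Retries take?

6

Under do(Jitter = 8, Drops = -2), each intervened variable's structural equation is replaced by its fixed value.
Latency = -3Traffic + 1  [with Traffic=-1]  = 4
Retries = |Latency - Drops|  [with Latency=4, Drops=-2]  = 6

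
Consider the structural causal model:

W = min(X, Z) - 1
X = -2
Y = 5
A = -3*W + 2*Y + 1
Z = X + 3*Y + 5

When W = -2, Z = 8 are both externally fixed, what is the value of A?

17

The joint intervention fixes W = -2, Z = 8, removing each variable's own equation.
A = -3*W + 2*Y + 1  [with W=-2, Y=5]  = 17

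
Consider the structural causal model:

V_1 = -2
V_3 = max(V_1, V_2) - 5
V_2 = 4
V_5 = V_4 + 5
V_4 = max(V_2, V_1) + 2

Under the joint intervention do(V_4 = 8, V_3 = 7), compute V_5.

The joint intervention fixes V_4 = 8, V_3 = 7, removing each variable's own equation.
V_5 = V_4 + 5  [with V_4=8]  = 13

13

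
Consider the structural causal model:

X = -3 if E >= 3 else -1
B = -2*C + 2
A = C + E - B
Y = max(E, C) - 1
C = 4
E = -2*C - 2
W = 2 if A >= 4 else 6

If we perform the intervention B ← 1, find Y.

3

Under do(B=1), the mechanism B = -2*C + 2 is discarded; B is fixed at 1.
No directed path runs from B to Y, so Y keeps its natural value.
E = -2*C - 2  [with C=4]  = -10
Y = max(E, C) - 1  [with E=-10, C=4]  = 3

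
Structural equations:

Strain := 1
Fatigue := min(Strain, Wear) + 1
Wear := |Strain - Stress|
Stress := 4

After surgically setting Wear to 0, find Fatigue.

The intervention breaks the incoming arrows to Wear: Wear := |Strain - Stress| no longer applies, and Wear = 0.
Fatigue = min(Strain, Wear) + 1  [with Strain=1, Wear=0]  = 1

1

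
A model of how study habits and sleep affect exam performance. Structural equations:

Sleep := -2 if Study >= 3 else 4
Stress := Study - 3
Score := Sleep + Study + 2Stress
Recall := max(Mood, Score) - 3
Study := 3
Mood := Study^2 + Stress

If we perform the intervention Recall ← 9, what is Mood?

do(Recall=9) replaces the equation Recall := max(Mood, Score) - 3 with the constant Recall = 9.
Since Mood is not a descendant of the intervened variable, it is unaffected.
Stress = Study - 3  [with Study=3]  = 0
Mood = Study^2 + Stress  [with Study=3, Stress=0]  = 9

9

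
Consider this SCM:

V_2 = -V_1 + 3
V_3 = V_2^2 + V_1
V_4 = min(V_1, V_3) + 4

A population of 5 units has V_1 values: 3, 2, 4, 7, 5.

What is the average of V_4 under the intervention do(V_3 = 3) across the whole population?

Every unit gets V_3=3 under the intervention. V_4 values become 7, 6, 7, 7, 7; E[V_4|do(V_3=3)] = 6.8.

6.8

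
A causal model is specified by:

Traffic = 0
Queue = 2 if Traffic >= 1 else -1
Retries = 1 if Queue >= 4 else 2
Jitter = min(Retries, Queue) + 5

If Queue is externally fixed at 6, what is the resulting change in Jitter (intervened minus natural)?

Under do(Queue=6), the mechanism Queue = 2 if Traffic >= 1 else -1 is discarded; Queue is fixed at 6.
Retries = 1 if Queue >= 4 else 2  [with Queue=6]  = 1
Jitter = min(Retries, Queue) + 5  [with Retries=1, Queue=6]  = 6
Without intervention: Queue = 2 if Traffic >= 1 else -1  [with Traffic=0]  = -1; Retries = 1 if Queue >= 4 else 2  [with Queue=-1]  = 2; Jitter = min(Retries, Queue) + 5  [with Retries=2, Queue=-1]  = 4.
Change = 6 − 4 = 2.

2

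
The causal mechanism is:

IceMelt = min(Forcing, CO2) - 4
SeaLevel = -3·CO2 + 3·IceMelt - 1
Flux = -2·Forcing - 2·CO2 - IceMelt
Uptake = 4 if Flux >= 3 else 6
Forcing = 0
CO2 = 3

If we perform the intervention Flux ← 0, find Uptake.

6

The intervention breaks the incoming arrows to Flux: Flux = -2·Forcing - 2·CO2 - IceMelt no longer applies, and Flux = 0.
Uptake = 4 if Flux >= 3 else 6  [with Flux=0]  = 6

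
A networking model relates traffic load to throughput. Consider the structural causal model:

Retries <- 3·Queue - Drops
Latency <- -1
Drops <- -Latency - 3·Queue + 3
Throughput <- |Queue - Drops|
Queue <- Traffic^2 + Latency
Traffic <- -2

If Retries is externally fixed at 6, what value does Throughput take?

The intervention breaks the incoming arrows to Retries: Retries <- 3·Queue - Drops no longer applies, and Retries = 6.
Since Throughput is not a descendant of the intervened variable, it is unaffected.
Queue = Traffic^2 + Latency  [with Traffic=-2, Latency=-1]  = 3
Drops = -Latency - 3·Queue + 3  [with Latency=-1, Queue=3]  = -5
Throughput = |Queue - Drops|  [with Queue=3, Drops=-5]  = 8

8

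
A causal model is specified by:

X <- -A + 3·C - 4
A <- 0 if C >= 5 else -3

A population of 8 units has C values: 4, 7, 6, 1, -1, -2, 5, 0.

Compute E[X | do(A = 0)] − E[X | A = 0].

-10.5

Every unit gets A=0 under the intervention. X values become 8, 17, 14, -1, -7, -10, 11, -4; E[X|do(A=0)] = 3.5.
E[X|A=0] averages over only the 3 units with A=0 (C = 7, 6, 5): X = 17, 14, 11, mean 14.
Difference = 3.5 − 14 = -10.5.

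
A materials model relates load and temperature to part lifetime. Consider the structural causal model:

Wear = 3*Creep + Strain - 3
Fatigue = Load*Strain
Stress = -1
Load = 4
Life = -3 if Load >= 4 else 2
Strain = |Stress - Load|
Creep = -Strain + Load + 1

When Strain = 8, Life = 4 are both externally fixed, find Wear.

Setting Strain = 8, Life = 4 by intervention discards those variables' equations.
Creep = -Strain + Load + 1  [with Strain=8, Load=4]  = -3
Wear = 3*Creep + Strain - 3  [with Creep=-3, Strain=8]  = -4

-4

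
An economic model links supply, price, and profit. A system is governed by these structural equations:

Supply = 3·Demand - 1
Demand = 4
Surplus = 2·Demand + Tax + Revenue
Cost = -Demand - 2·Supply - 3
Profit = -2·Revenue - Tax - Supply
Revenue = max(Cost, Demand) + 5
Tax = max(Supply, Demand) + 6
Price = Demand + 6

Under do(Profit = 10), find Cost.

Under do(Profit=10), the mechanism Profit = -2·Revenue - Tax - Supply is discarded; Profit is fixed at 10.
Since Cost is not a descendant of the intervened variable, it is unaffected.
Supply = 3·Demand - 1  [with Demand=4]  = 11
Cost = -Demand - 2·Supply - 3  [with Demand=4, Supply=11]  = -29

-29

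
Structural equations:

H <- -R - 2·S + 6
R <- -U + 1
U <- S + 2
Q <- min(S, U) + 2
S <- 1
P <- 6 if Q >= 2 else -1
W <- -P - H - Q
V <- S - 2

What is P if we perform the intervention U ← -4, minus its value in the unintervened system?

Under do(U=-4), the mechanism U <- S + 2 is discarded; U is fixed at -4.
Q = min(S, U) + 2  [with S=1, U=-4]  = -2
P = 6 if Q >= 2 else -1  [with Q=-2]  = -1
Without intervention: U = S + 2  [with S=1]  = 3; Q = min(S, U) + 2  [with S=1, U=3]  = 3; P = 6 if Q >= 2 else -1  [with Q=3]  = 6.
Change = -1 − 6 = -7.

-7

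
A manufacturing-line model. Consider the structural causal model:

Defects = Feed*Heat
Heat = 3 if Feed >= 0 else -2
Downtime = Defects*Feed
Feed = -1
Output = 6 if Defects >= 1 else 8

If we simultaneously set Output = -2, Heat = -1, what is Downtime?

The joint intervention fixes Output = -2, Heat = -1, removing each variable's own equation.
Defects = Feed*Heat  [with Feed=-1, Heat=-1]  = 1
Downtime = Defects*Feed  [with Defects=1, Feed=-1]  = -1

-1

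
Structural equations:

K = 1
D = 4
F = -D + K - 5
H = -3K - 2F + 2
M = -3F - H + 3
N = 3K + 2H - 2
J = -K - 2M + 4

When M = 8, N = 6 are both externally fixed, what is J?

Under do(M = 8, N = 6), each intervened variable's structural equation is replaced by its fixed value.
J = -K - 2M + 4  [with K=1, M=8]  = -13

-13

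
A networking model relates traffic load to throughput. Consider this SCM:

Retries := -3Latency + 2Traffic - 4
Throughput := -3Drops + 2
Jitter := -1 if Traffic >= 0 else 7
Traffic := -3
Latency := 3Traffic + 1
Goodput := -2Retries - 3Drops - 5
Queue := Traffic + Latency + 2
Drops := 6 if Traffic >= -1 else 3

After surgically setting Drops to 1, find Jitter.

Under do(Drops=1), the mechanism Drops := 6 if Traffic >= -1 else 3 is discarded; Drops is fixed at 1.
Since Jitter is not a descendant of the intervened variable, it is unaffected.
Jitter = -1 if Traffic >= 0 else 7  [with Traffic=-3]  = 7

7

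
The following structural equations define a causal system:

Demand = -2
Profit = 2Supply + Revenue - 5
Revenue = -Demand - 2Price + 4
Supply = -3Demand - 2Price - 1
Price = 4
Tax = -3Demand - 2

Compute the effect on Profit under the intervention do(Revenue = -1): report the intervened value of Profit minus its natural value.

1

Under do(Revenue=-1), the mechanism Revenue = -Demand - 2Price + 4 is discarded; Revenue is fixed at -1.
Supply = -3Demand - 2Price - 1  [with Demand=-2, Price=4]  = -3
Profit = 2Supply + Revenue - 5  [with Supply=-3, Revenue=-1]  = -12
Without intervention: Supply = -3Demand - 2Price - 1  [with Demand=-2, Price=4]  = -3; Revenue = -Demand - 2Price + 4  [with Demand=-2, Price=4]  = -2; Profit = 2Supply + Revenue - 5  [with Supply=-3, Revenue=-2]  = -13.
Change = -12 − (-13) = 1.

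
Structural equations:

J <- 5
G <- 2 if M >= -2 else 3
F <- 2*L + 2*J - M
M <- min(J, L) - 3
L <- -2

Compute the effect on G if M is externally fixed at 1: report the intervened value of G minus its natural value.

do(M=1) replaces the equation M <- min(J, L) - 3 with the constant M = 1.
G = 2 if M >= -2 else 3  [with M=1]  = 2
Without intervention: M = min(J, L) - 3  [with J=5, L=-2]  = -5; G = 2 if M >= -2 else 3  [with M=-5]  = 3.
Change = 2 − 3 = -1.

-1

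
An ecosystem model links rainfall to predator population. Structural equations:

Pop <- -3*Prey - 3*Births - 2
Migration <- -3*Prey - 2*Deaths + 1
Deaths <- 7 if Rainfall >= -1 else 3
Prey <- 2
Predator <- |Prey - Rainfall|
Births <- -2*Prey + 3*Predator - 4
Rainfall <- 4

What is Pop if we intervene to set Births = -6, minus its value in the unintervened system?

12

The intervention breaks the incoming arrows to Births: Births <- -2*Prey + 3*Predator - 4 no longer applies, and Births = -6.
Pop = -3*Prey - 3*Births - 2  [with Prey=2, Births=-6]  = 10
Without intervention: Predator = |Prey - Rainfall|  [with Prey=2, Rainfall=4]  = 2; Births = -2*Prey + 3*Predator - 4  [with Prey=2, Predator=2]  = -2; Pop = -3*Prey - 3*Births - 2  [with Prey=2, Births=-2]  = -2.
Change = 10 − (-2) = 12.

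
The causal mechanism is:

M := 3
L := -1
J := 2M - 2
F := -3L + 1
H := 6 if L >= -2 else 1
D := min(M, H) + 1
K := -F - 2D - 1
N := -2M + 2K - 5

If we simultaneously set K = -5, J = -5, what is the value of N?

Setting K = -5, J = -5 by intervention discards those variables' equations.
N = -2M + 2K - 5  [with M=3, K=-5]  = -21

-21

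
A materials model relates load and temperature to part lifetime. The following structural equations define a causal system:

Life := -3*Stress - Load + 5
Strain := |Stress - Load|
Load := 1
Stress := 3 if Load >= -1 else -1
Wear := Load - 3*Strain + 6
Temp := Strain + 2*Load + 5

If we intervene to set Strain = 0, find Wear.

do(Strain=0) replaces the equation Strain := |Stress - Load| with the constant Strain = 0.
Wear = Load - 3*Strain + 6  [with Load=1, Strain=0]  = 7

7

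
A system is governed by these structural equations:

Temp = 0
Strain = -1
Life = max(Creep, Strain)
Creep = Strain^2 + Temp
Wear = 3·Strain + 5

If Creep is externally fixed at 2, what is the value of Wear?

2

The intervention breaks the incoming arrows to Creep: Creep = Strain^2 + Temp no longer applies, and Creep = 2.
Wear is not downstream of the intervention, so its value is determined by the original equations.
Wear = 3·Strain + 5  [with Strain=-1]  = 2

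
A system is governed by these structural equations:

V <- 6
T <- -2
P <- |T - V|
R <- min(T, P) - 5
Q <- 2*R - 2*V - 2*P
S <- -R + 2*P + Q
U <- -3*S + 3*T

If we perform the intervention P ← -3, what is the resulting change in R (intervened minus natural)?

-1

The intervention breaks the incoming arrows to P: P <- |T - V| no longer applies, and P = -3.
R = min(T, P) - 5  [with T=-2, P=-3]  = -8
Without intervention: P = |T - V|  [with T=-2, V=6]  = 8; R = min(T, P) - 5  [with T=-2, P=8]  = -7.
Change = -8 − (-7) = -1.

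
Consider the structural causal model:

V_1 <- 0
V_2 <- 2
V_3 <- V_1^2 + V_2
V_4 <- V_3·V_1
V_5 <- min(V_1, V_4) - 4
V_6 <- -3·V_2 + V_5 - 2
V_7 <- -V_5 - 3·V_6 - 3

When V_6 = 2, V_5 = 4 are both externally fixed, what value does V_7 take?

Setting V_6 = 2, V_5 = 4 by intervention discards those variables' equations.
V_7 = -V_5 - 3·V_6 - 3  [with V_5=4, V_6=2]  = -13

-13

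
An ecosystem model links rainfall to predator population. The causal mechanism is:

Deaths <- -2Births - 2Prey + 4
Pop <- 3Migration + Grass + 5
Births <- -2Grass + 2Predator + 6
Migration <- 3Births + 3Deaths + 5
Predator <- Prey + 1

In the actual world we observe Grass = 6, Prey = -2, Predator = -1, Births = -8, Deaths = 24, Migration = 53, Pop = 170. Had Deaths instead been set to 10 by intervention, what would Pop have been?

Under do(Deaths=10), the mechanism Deaths <- -2Births - 2Prey + 4 is discarded; Deaths is fixed at 10.
Predator = Prey + 1  [with Prey=-2]  = -1
Births = -2Grass + 2Predator + 6  [with Grass=6, Predator=-1]  = -8
Migration = 3Births + 3Deaths + 5  [with Births=-8, Deaths=10]  = 11
Pop = 3Migration + Grass + 5  [with Migration=11, Grass=6]  = 44

44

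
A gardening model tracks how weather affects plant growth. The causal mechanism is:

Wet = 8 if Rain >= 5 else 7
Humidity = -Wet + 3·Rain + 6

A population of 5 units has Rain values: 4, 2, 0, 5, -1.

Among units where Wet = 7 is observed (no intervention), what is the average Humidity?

Conditioning on Wet=7 selects the 4 unit(s) with Rain ∈ {4, 2, 0, -1}. Their Humidity values: 11, 5, -1, -4. Mean = 2.75.

2.75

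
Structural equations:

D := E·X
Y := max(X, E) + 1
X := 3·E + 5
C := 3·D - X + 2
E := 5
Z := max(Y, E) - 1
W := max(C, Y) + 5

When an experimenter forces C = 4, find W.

Intervening sets C = 4 and removes its equation (C := 3·D - X + 2).
X = 3·E + 5  [with E=5]  = 20
Y = max(X, E) + 1  [with X=20, E=5]  = 21
W = max(C, Y) + 5  [with C=4, Y=21]  = 26

26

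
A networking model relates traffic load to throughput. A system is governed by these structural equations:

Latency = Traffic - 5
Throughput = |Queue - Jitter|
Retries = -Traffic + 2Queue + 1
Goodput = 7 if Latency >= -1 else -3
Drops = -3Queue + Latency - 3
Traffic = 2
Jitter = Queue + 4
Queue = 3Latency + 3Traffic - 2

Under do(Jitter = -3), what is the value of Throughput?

2

Intervening sets Jitter = -3 and removes its equation (Jitter = Queue + 4).
Latency = Traffic - 5  [with Traffic=2]  = -3
Queue = 3Latency + 3Traffic - 2  [with Latency=-3, Traffic=2]  = -5
Throughput = |Queue - Jitter|  [with Queue=-5, Jitter=-3]  = 2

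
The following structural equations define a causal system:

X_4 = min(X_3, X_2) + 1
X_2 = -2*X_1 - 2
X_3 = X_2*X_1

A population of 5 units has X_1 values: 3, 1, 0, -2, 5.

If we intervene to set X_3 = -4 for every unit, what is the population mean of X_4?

-5.4

do(X_3=-4) breaks X_3's dependence on X_1. With X_3=-4 fixed, X_4 across the units is -7, -3, -3, -3, -11, mean -5.4.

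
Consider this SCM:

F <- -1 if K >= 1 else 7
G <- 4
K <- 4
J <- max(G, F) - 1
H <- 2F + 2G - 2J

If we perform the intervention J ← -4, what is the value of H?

14

Intervening sets J = -4 and removes its equation (J <- max(G, F) - 1).
F = -1 if K >= 1 else 7  [with K=4]  = -1
H = 2F + 2G - 2J  [with F=-1, G=4, J=-4]  = 14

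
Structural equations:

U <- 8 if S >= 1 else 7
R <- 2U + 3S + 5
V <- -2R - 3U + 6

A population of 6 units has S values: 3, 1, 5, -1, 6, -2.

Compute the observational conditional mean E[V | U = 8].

E[V|U=8] averages over only the 4 units with U=8 (S = 3, 1, 5, 6): V = -78, -66, -90, -96, mean -82.5.

-82.5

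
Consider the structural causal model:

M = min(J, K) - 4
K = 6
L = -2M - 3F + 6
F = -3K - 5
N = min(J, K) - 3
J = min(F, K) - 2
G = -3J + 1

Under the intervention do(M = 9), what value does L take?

The intervention breaks the incoming arrows to M: M = min(J, K) - 4 no longer applies, and M = 9.
F = -3K - 5  [with K=6]  = -23
L = -2M - 3F + 6  [with M=9, F=-23]  = 57

57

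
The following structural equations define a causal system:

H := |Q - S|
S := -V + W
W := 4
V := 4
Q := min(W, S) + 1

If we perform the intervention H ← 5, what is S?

do(H=5) replaces the equation H := |Q - S| with the constant H = 5.
S is not downstream of the intervention, so its value is determined by the original equations.
S = -V + W  [with V=4, W=4]  = 0

0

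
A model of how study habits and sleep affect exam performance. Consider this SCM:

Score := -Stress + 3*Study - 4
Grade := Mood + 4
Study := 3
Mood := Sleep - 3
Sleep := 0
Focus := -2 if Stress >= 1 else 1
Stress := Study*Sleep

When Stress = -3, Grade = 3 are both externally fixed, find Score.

8

Setting Stress = -3, Grade = 3 by intervention discards those variables' equations.
Score = -Stress + 3*Study - 4  [with Stress=-3, Study=3]  = 8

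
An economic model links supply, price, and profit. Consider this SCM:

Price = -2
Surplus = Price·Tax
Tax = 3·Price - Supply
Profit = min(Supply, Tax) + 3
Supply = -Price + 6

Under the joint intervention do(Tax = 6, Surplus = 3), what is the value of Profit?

The joint intervention fixes Tax = 6, Surplus = 3, removing each variable's own equation.
Supply = -Price + 6  [with Price=-2]  = 8
Profit = min(Supply, Tax) + 3  [with Supply=8, Tax=6]  = 9

9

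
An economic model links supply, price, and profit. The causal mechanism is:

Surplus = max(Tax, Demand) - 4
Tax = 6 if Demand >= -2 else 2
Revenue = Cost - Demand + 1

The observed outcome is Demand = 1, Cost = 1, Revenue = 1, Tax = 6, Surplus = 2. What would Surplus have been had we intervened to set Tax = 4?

Intervening sets Tax = 4 and removes its equation (Tax = 6 if Demand >= -2 else 2).
Surplus = max(Tax, Demand) - 4  [with Tax=4, Demand=1]  = 0

0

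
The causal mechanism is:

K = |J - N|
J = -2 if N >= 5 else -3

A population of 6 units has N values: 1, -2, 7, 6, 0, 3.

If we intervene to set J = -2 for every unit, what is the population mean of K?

4.5

do(J=-2) breaks J's dependence on N. With J=-2 fixed, K across the units is 3, 0, 9, 8, 2, 5, mean 4.5.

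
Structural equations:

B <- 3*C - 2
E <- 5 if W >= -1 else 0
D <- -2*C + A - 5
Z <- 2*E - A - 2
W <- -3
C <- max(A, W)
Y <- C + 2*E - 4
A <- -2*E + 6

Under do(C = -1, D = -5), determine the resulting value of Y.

-5

The joint intervention fixes C = -1, D = -5, removing each variable's own equation.
E = 5 if W >= -1 else 0  [with W=-3]  = 0
Y = C + 2*E - 4  [with C=-1, E=0]  = -5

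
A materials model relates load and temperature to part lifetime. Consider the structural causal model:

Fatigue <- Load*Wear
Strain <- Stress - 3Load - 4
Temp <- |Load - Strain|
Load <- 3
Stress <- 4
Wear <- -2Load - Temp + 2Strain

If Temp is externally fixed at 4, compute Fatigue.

Under do(Temp=4), the mechanism Temp <- |Load - Strain| is discarded; Temp is fixed at 4.
Strain = Stress - 3Load - 4  [with Stress=4, Load=3]  = -9
Wear = -2Load - Temp + 2Strain  [with Load=3, Temp=4, Strain=-9]  = -28
Fatigue = Load*Wear  [with Load=3, Wear=-28]  = -84

-84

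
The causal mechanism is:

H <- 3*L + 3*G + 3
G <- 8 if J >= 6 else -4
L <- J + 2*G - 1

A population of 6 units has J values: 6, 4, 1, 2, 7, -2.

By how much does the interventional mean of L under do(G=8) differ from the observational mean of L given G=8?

Every unit gets G=8 under the intervention. L values become 21, 19, 16, 17, 22, 13; E[L|do(G=8)] = 18.
E[L|G=8] averages over only the 2 units with G=8 (J = 6, 7): L = 21, 22, mean 21.5.
Difference = 18 − 21.5 = -3.5.

-3.5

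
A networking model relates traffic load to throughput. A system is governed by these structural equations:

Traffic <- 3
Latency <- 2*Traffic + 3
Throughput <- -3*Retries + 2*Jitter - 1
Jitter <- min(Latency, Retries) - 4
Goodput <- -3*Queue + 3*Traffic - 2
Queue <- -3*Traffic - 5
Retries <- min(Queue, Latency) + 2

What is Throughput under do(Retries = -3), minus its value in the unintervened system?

-9

Under do(Retries=-3), the mechanism Retries <- min(Queue, Latency) + 2 is discarded; Retries is fixed at -3.
Latency = 2*Traffic + 3  [with Traffic=3]  = 9
Jitter = min(Latency, Retries) - 4  [with Latency=9, Retries=-3]  = -7
Throughput = -3*Retries + 2*Jitter - 1  [with Retries=-3, Jitter=-7]  = -6
Without intervention: Latency = 2*Traffic + 3  [with Traffic=3]  = 9; Queue = -3*Traffic - 5  [with Traffic=3]  = -14; Retries = min(Queue, Latency) + 2  [with Queue=-14, Latency=9]  = -12; Jitter = min(Latency, Retries) - 4  [with Latency=9, Retries=-12]  = -16; Throughput = -3*Retries + 2*Jitter - 1  [with Retries=-12, Jitter=-16]  = 3.
Change = -6 − 3 = -9.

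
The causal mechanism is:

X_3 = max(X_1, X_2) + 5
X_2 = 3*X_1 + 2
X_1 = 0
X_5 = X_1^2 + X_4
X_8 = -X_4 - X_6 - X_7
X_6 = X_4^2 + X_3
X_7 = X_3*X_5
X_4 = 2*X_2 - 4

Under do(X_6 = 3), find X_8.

Intervening sets X_6 = 3 and removes its equation (X_6 = X_4^2 + X_3).
X_2 = 3*X_1 + 2  [with X_1=0]  = 2
X_3 = max(X_1, X_2) + 5  [with X_1=0, X_2=2]  = 7
X_4 = 2*X_2 - 4  [with X_2=2]  = 0
X_5 = X_1^2 + X_4  [with X_1=0, X_4=0]  = 0
X_7 = X_3*X_5  [with X_3=7, X_5=0]  = 0
X_8 = -X_4 - X_6 - X_7  [with X_4=0, X_6=3, X_7=0]  = -3

-3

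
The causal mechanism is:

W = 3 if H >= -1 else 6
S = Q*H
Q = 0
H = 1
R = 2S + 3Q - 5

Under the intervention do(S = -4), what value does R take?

do(S=-4) replaces the equation S = Q*H with the constant S = -4.
R = 2S + 3Q - 5  [with S=-4, Q=0]  = -13

-13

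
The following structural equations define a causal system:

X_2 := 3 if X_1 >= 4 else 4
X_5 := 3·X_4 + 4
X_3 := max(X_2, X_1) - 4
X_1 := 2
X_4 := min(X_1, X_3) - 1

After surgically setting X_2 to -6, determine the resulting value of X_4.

Under do(X_2=-6), the mechanism X_2 := 3 if X_1 >= 4 else 4 is discarded; X_2 is fixed at -6.
X_3 = max(X_2, X_1) - 4  [with X_2=-6, X_1=2]  = -2
X_4 = min(X_1, X_3) - 1  [with X_1=2, X_3=-2]  = -3

-3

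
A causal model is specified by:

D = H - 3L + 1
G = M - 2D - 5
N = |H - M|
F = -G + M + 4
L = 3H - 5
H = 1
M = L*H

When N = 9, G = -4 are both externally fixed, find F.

Setting N = 9, G = -4 by intervention discards those variables' equations.
L = 3H - 5  [with H=1]  = -2
M = L*H  [with L=-2, H=1]  = -2
F = -G + M + 4  [with G=-4, M=-2]  = 6

6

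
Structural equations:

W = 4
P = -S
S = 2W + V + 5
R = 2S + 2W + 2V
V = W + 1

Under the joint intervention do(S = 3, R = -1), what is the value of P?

-3

The joint intervention fixes S = 3, R = -1, removing each variable's own equation.
P = -S  [with S=3]  = -3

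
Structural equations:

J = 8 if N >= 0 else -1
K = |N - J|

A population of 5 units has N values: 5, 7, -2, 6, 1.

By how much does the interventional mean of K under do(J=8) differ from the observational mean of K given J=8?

do(J=8) breaks J's dependence on N. With J=8 fixed, K across the units is 3, 1, 10, 2, 7, mean 4.6.
Conditioning on J=8 selects the 4 unit(s) with N ∈ {5, 7, 6, 1}. Their K values: 3, 1, 2, 7. Mean = 3.25.
Difference = 4.6 − 3.25 = 1.35.

1.35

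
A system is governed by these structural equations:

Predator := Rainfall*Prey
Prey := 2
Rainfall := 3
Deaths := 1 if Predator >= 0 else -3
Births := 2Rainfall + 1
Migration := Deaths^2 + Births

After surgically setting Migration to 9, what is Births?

7

do(Migration=9) replaces the equation Migration := Deaths^2 + Births with the constant Migration = 9.
No directed path runs from Migration to Births, so Births keeps its natural value.
Births = 2Rainfall + 1  [with Rainfall=3]  = 7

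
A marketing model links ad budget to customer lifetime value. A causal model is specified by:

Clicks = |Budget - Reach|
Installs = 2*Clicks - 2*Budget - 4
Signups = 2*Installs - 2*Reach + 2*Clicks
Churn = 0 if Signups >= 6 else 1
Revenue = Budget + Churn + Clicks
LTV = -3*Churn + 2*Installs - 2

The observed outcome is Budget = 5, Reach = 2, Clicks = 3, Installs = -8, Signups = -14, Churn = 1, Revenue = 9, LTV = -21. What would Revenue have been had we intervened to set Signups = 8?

8

Under do(Signups=8), the mechanism Signups = 2*Installs - 2*Reach + 2*Clicks is discarded; Signups is fixed at 8.
Clicks = |Budget - Reach|  [with Budget=5, Reach=2]  = 3
Churn = 0 if Signups >= 6 else 1  [with Signups=8]  = 0
Revenue = Budget + Churn + Clicks  [with Budget=5, Churn=0, Clicks=3]  = 8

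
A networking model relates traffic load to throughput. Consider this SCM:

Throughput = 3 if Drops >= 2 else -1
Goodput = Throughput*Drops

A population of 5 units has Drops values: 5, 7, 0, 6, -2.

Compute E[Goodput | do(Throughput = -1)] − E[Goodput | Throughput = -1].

-4.2

do(Throughput=-1) breaks Throughput's dependence on Drops. With Throughput=-1 fixed, Goodput across the units is -5, -7, 0, -6, 2, mean -3.2.
E[Goodput|Throughput=-1] averages over only the 2 units with Throughput=-1 (Drops = 0, -2): Goodput = 0, 2, mean 1.
Difference = -3.2 − 1 = -4.2.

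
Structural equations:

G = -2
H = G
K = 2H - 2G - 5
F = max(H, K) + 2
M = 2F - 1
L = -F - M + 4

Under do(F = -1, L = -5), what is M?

Setting F = -1, L = -5 by intervention discards those variables' equations.
M = 2F - 1  [with F=-1]  = -3

-3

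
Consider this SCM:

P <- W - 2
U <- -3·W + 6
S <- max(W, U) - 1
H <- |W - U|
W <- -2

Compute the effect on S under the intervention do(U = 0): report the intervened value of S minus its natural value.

The intervention breaks the incoming arrows to U: U <- -3·W + 6 no longer applies, and U = 0.
S = max(W, U) - 1  [with W=-2, U=0]  = -1
Without intervention: U = -3·W + 6  [with W=-2]  = 12; S = max(W, U) - 1  [with W=-2, U=12]  = 11.
Change = -1 − 11 = -12.

-12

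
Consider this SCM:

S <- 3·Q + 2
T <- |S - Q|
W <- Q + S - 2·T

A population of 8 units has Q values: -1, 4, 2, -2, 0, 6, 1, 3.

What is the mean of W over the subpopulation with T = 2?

Observing T=2 restricts to units where T's equation naturally yields 2: Q ∈ {-2, 0}. In that subpopulation W = -10, -2, mean -6.

-6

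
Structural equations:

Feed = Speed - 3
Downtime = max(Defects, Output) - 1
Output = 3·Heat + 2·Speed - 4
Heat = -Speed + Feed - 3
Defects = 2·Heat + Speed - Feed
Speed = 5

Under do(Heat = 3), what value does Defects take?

The intervention breaks the incoming arrows to Heat: Heat = -Speed + Feed - 3 no longer applies, and Heat = 3.
Feed = Speed - 3  [with Speed=5]  = 2
Defects = 2·Heat + Speed - Feed  [with Heat=3, Speed=5, Feed=2]  = 9

9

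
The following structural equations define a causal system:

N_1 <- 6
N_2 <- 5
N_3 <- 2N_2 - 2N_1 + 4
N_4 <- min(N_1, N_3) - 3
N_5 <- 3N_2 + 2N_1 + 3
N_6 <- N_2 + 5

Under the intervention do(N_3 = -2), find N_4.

-5

The intervention breaks the incoming arrows to N_3: N_3 <- 2N_2 - 2N_1 + 4 no longer applies, and N_3 = -2.
N_4 = min(N_1, N_3) - 3  [with N_1=6, N_3=-2]  = -5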